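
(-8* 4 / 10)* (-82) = 1312 / 5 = 262.40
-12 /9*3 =-4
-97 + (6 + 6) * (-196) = -2449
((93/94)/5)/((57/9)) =279/8930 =0.03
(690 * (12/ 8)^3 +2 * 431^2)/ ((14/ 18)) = 1922661/ 4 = 480665.25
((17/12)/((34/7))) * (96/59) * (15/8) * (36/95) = 378/1121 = 0.34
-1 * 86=-86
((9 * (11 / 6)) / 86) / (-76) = -33 / 13072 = -0.00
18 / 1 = 18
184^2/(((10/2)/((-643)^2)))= 13997729344/5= 2799545868.80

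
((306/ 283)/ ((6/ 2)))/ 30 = 17/ 1415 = 0.01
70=70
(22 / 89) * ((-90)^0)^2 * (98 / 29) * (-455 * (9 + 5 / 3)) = -31391360 / 7743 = -4054.16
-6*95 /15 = -38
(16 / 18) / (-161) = -8 / 1449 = -0.01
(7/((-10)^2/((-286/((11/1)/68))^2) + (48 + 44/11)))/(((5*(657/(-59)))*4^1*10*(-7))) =5763238/667441980225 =0.00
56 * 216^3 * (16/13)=9029615616/13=694585816.62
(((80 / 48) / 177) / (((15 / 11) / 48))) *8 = 1408 / 531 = 2.65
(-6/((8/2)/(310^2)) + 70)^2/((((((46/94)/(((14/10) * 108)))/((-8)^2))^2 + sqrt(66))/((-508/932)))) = 180304288366560157756293120000/411242855691494328292379471623 - 70503330044021707998110747454131404800 * sqrt(66)/411242855691494328292379471623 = -1392782276.52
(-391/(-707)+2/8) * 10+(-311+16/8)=-425571/1414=-300.97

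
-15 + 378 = 363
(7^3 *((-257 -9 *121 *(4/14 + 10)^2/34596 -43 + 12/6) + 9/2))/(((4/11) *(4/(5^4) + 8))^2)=-9249132470703125/770030572032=-12011.38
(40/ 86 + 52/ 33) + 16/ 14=31624/ 9933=3.18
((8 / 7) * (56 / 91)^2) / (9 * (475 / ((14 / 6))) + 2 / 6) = 768 / 3251729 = 0.00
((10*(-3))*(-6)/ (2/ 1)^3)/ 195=3/ 26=0.12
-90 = -90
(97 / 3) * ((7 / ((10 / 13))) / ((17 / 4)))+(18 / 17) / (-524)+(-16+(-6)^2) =5961413 / 66810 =89.23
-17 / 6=-2.83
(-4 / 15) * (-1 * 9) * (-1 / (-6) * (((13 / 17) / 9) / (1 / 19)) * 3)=494 / 255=1.94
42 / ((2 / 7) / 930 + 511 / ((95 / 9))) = 1298745 / 1496984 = 0.87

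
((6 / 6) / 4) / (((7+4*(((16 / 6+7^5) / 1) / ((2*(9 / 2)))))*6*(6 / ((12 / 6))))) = 3 / 1615240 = 0.00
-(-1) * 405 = 405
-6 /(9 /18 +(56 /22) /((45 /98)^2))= -267300 /560099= -0.48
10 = 10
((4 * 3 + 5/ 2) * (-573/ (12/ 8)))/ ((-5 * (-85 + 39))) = -5539/ 230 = -24.08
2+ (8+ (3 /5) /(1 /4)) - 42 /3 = -8 /5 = -1.60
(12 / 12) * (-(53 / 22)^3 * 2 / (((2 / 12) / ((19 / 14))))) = -8485989 / 37268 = -227.70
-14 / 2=-7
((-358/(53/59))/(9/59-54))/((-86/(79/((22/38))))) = -935271599/79644213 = -11.74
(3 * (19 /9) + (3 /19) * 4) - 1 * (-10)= 967 /57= 16.96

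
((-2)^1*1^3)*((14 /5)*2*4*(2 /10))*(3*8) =-5376 /25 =-215.04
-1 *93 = -93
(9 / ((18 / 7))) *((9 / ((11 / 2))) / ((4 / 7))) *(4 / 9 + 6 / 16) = 2891 / 352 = 8.21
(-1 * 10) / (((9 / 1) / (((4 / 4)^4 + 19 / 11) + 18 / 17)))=-2360 / 561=-4.21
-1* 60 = -60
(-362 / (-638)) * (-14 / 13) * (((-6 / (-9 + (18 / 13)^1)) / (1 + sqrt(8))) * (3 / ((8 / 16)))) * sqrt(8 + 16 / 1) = -11584 * sqrt(3) / 3509 + 2896 * sqrt(6) / 3509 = -3.70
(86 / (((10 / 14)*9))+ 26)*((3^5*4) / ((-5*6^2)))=-5316 / 25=-212.64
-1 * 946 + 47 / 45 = -42523 / 45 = -944.96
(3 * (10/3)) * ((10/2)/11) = 50/11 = 4.55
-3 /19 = -0.16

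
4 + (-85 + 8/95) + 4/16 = -30653/380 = -80.67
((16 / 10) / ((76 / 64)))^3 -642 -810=-1242811348 / 857375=-1449.55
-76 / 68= -19 / 17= -1.12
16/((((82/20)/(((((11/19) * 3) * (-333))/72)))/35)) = -854700/779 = -1097.18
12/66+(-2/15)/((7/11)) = -32/1155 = -0.03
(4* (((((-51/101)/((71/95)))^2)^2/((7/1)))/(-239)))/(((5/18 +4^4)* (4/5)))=-49592686473056250/20407898498216977377469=-0.00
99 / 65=1.52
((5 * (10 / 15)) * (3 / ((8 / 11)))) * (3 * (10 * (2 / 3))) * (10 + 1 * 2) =3300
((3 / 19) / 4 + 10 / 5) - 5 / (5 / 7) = -377 / 76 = -4.96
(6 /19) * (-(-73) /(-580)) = -219 /5510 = -0.04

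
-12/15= -4/5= -0.80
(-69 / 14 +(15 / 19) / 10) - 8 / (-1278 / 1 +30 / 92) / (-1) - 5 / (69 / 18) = -1107527437 / 179786607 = -6.16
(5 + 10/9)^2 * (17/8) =79.36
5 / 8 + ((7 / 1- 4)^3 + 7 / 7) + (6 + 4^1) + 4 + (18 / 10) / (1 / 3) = 1921 / 40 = 48.02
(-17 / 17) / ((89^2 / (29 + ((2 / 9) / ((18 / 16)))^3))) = -15415885 / 4209544161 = -0.00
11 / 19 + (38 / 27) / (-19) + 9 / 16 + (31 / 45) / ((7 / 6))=476267 / 287280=1.66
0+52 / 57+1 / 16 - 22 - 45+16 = -45623 / 912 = -50.03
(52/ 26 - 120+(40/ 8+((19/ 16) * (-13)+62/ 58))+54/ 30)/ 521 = -291319/ 1208720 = -0.24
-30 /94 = -15 /47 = -0.32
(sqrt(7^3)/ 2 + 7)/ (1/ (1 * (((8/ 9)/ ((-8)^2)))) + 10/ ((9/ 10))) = 63/ 748 + 63 * sqrt(7)/ 1496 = 0.20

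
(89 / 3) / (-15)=-89 / 45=-1.98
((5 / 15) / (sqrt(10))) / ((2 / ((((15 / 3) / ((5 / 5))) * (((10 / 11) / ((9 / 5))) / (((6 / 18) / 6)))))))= 25 * sqrt(10) / 33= 2.40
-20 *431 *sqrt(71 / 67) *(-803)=6921860 *sqrt(4757) / 67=7125487.53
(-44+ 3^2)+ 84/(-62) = -1127/31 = -36.35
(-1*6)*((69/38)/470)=-207/8930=-0.02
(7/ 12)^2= 49/ 144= 0.34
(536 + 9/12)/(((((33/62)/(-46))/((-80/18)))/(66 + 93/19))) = 1447019240/99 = 14616355.96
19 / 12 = 1.58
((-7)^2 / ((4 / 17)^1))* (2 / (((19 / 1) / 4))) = 1666 / 19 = 87.68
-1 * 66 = -66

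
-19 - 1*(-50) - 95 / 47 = 1362 / 47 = 28.98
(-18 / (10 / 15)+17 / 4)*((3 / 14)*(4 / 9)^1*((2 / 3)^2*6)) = -52 / 9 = -5.78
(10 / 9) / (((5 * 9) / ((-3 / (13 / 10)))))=-20 / 351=-0.06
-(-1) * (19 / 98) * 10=95 / 49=1.94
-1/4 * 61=-61/4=-15.25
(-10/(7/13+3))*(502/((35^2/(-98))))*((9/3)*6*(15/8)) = 88101/23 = 3830.48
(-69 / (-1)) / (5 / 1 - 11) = -23 / 2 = -11.50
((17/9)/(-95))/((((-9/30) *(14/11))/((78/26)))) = 187/1197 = 0.16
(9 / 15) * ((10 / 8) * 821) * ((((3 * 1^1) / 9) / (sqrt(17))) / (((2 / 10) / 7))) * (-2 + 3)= 28735 * sqrt(17) / 68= 1742.32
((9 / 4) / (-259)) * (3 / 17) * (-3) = 81 / 17612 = 0.00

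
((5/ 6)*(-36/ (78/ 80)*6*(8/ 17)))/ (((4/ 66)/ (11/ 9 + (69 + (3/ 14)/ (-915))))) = -42982720/ 427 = -100662.11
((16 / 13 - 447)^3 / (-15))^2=1514888375789410650625 / 43441281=34872092648221.19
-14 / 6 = -7 / 3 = -2.33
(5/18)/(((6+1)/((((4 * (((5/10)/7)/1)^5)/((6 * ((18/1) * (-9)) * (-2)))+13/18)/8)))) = 943881125/263473523712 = 0.00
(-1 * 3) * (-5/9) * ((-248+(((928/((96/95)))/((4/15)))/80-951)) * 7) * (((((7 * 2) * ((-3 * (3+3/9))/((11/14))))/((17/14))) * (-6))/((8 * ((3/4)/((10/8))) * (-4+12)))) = -22203547625/71808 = -309207.16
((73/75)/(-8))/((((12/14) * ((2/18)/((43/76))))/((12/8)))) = -65919/60800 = -1.08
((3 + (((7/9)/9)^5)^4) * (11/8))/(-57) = -1219422842668353867357905912934980638211/16850206553235435258033485963527695926514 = -0.07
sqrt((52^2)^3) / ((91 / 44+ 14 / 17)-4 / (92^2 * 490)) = 27262355760640 / 560671043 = 48624.51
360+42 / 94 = 16941 / 47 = 360.45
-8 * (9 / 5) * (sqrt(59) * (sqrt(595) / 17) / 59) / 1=-72 * sqrt(35105) / 5015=-2.69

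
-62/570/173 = -31/49305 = -0.00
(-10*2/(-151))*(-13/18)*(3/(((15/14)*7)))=-52/1359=-0.04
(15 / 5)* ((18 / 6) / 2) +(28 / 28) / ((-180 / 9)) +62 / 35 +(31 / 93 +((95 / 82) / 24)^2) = 6.56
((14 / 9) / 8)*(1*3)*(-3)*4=-7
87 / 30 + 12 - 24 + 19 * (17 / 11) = 2229 / 110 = 20.26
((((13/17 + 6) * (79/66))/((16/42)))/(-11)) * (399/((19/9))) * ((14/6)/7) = -4006485/32912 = -121.73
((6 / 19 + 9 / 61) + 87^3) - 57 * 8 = 762677010 / 1159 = 658047.46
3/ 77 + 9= 696/ 77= 9.04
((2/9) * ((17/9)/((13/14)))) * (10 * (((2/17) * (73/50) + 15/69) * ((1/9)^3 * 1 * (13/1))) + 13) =13372828/2263545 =5.91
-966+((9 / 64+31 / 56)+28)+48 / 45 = -6291527 / 6720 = -936.24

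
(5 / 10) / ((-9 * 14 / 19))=-19 / 252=-0.08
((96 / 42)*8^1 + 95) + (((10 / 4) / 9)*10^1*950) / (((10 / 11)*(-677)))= 4648874 / 42651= 109.00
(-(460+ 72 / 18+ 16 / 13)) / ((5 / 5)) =-465.23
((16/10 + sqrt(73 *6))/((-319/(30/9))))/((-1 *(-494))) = -5 *sqrt(438)/236379 -8/236379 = -0.00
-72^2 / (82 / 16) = -41472 / 41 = -1011.51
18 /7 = 2.57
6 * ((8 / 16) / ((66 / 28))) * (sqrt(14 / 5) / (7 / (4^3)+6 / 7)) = 6272 * sqrt(70) / 23815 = 2.20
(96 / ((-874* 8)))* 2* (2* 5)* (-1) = 120 / 437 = 0.27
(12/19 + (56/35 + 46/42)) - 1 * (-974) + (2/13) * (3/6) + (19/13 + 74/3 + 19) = 1022.53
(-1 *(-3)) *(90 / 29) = 9.31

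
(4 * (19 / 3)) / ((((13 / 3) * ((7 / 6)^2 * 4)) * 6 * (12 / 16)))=152 / 637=0.24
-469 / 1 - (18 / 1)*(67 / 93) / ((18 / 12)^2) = -474.76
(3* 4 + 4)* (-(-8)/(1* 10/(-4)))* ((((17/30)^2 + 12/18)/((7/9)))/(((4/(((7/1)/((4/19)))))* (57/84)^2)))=-2787904/2375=-1173.85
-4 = -4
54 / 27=2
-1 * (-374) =374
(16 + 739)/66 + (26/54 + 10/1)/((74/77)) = 245558/10989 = 22.35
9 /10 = 0.90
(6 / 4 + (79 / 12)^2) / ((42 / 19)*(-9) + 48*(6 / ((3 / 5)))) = 122683 / 1258848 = 0.10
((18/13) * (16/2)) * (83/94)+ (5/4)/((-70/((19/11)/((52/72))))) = 140967/14476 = 9.74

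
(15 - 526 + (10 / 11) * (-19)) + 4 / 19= -110365 / 209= -528.06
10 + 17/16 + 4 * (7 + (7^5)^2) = 18078416561/16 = 1129901035.06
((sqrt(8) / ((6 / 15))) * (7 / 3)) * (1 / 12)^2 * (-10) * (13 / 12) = -2275 * sqrt(2) / 2592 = -1.24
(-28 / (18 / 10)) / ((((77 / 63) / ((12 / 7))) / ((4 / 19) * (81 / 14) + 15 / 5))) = -12240 / 133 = -92.03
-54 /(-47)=54 /47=1.15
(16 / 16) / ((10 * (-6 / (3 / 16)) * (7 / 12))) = -3 / 560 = -0.01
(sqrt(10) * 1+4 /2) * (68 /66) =68 /33+34 * sqrt(10) /33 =5.32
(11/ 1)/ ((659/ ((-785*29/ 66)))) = -22765/ 3954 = -5.76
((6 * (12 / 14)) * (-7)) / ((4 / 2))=-18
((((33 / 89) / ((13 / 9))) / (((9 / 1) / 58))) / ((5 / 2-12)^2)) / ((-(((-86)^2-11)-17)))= -319 / 128226839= -0.00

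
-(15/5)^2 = -9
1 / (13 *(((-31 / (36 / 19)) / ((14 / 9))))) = -56 / 7657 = -0.01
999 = 999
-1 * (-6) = 6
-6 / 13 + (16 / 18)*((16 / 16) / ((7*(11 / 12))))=-970 / 3003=-0.32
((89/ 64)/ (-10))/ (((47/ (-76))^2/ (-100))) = 160645/ 4418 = 36.36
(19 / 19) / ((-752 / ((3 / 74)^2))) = -9 / 4117952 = -0.00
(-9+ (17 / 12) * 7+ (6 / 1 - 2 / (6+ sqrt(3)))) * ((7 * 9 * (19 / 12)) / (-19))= -6055 / 176 - 7 * sqrt(3) / 22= -34.95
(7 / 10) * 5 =7 / 2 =3.50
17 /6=2.83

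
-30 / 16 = -15 / 8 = -1.88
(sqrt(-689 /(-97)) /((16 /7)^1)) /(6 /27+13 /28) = 441* sqrt(66833) /67124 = 1.70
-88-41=-129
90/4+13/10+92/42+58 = 8819/105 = 83.99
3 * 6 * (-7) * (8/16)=-63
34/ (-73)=-34/ 73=-0.47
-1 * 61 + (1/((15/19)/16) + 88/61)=-35951/915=-39.29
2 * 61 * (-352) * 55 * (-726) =1714753920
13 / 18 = 0.72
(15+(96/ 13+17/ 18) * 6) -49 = 15.97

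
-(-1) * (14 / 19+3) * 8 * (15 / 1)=8520 / 19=448.42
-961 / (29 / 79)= -75919 / 29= -2617.90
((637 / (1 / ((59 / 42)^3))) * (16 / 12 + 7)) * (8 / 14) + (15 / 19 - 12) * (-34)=1325702321 / 150822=8789.85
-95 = -95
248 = 248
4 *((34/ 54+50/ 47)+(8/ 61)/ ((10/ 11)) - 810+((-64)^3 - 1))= -407098826776/ 387045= -1051812.65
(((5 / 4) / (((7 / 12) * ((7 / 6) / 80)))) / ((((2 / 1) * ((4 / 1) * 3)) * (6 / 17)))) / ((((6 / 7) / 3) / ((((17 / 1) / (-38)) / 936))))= -7225 / 248976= -0.03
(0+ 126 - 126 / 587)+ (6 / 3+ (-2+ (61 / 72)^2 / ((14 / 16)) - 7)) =318465899 / 2662632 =119.61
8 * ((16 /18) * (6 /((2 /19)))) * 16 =19456 /3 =6485.33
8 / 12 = 2 / 3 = 0.67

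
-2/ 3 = -0.67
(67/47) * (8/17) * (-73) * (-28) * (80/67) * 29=37936640/799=47480.15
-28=-28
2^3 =8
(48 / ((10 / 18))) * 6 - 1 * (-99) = 3087 / 5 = 617.40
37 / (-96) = -37 / 96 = -0.39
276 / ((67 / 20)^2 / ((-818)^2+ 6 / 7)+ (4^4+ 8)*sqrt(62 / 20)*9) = -16248823546300800 / 61430628195254595215091071+ 230189711386584508416000*sqrt(310) / 61430628195254595215091071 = 0.07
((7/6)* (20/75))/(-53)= -14/2385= -0.01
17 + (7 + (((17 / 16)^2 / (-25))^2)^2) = 40265325375757441 / 1677721600000000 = 24.00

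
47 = 47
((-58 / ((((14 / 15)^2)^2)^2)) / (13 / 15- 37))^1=1114857421875 / 399938834176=2.79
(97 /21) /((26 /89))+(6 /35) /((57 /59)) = 118477 /7410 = 15.99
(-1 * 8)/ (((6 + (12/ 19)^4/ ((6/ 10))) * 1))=-521284/ 408243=-1.28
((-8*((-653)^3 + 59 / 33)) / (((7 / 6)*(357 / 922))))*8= 1084412141875712 / 27489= 39448948374.83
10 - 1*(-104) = 114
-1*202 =-202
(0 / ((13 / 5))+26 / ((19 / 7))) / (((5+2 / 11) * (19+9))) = 143 / 2166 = 0.07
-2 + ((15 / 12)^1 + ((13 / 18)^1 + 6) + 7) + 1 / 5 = 2371 / 180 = 13.17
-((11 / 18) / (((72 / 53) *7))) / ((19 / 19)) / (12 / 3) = -583 / 36288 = -0.02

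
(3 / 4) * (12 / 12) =3 / 4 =0.75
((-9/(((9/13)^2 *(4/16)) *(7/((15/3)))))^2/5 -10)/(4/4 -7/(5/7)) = -64.28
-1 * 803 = -803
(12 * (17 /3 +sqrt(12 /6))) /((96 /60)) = 15 * sqrt(2) /2 +85 /2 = 53.11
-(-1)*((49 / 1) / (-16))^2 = 2401 / 256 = 9.38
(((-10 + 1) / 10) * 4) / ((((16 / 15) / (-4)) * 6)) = 9 / 4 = 2.25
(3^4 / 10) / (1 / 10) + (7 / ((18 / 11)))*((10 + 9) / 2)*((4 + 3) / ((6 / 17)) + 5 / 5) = 200371 / 216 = 927.64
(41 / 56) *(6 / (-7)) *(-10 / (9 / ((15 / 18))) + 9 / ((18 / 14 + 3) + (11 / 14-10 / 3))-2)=-181999 / 128772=-1.41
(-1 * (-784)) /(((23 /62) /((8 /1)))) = 16907.13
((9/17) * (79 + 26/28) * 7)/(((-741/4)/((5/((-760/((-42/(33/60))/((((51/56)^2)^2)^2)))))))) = -2525289005197557760/1487612453462325333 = -1.70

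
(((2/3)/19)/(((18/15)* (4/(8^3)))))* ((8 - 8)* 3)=0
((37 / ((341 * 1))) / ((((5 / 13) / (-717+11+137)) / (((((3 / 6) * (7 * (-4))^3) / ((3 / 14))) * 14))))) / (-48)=-36799128184 / 15345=-2398118.49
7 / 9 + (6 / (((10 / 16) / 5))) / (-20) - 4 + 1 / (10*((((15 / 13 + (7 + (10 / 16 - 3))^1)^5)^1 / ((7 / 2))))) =-3967515953745425 / 705691472427009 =-5.62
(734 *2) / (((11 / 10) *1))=14680 / 11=1334.55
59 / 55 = 1.07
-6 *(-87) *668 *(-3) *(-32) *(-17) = -569071872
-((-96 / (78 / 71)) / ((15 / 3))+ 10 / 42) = 17.24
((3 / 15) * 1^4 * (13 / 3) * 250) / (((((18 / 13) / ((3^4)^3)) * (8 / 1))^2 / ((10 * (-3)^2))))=2872674498373875 / 64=44885539037091.80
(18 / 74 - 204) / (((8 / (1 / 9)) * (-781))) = 2513 / 693528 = 0.00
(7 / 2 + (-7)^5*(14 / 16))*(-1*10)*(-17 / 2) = -1249723.12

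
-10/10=-1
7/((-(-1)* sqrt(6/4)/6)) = 34.29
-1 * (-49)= 49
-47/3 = -15.67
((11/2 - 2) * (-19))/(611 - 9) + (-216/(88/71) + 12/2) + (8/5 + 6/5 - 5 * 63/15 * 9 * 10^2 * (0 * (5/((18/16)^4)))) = -1566417/9460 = -165.58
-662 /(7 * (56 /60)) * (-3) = 14895 /49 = 303.98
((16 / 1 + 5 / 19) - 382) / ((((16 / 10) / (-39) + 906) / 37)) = -50137035 / 3356578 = -14.94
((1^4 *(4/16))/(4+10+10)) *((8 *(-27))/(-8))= 9/32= 0.28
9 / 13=0.69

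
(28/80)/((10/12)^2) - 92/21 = -10177/2625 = -3.88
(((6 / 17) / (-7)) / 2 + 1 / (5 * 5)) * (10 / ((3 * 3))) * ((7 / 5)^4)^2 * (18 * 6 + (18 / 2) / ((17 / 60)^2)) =512230569312 / 9595703125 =53.38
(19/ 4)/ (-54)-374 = -80803/ 216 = -374.09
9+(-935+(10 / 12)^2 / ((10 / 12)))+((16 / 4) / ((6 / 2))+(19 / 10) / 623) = -8633194 / 9345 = -923.83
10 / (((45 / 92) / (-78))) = -1594.67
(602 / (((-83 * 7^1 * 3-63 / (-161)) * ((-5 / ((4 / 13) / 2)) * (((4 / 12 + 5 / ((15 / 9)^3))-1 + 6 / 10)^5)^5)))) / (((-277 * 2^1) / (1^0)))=-6946477814501729852736389148049056529998779296875 / 504161161686028365331420492979637278445059980379815936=-0.00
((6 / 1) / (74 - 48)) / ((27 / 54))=6 / 13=0.46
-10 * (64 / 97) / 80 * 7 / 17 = -56 / 1649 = -0.03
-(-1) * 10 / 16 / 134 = 0.00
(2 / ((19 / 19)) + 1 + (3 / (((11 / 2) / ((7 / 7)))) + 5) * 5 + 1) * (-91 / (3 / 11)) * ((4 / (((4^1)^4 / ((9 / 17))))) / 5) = -95277 / 5440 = -17.51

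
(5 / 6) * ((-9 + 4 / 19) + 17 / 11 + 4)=-565 / 209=-2.70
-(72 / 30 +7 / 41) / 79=-0.03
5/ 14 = 0.36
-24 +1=-23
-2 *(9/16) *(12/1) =-27/2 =-13.50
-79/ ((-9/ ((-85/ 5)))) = -1343/ 9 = -149.22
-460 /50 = -9.20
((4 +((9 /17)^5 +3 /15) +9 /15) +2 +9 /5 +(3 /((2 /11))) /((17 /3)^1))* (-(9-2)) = -1148287609 /14198570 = -80.87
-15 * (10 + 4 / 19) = -2910 / 19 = -153.16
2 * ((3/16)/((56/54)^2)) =0.35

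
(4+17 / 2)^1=25 / 2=12.50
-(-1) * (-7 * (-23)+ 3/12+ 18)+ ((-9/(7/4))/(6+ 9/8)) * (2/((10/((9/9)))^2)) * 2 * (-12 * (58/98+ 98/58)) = 3402638661/18899300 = 180.04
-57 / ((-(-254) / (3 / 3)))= -57 / 254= -0.22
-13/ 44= -0.30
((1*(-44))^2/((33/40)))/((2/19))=66880/3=22293.33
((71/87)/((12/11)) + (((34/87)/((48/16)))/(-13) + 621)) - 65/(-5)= 957185/1508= 634.74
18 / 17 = 1.06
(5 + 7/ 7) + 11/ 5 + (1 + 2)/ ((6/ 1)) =87/ 10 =8.70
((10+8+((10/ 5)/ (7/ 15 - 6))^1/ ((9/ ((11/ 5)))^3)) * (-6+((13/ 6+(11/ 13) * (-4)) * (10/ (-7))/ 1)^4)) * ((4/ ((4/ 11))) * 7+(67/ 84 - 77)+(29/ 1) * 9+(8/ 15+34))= 4962895634566794436067/ 294079168585463625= 16876.05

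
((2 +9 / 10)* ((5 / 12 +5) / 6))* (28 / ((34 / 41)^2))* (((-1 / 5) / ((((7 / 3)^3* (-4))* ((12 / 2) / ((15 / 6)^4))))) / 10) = 15843425 / 58003456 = 0.27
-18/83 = -0.22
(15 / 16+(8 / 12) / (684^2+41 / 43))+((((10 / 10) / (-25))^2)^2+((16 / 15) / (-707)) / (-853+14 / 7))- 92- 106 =-14907832713941025577937 / 75650279223706250000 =-197.06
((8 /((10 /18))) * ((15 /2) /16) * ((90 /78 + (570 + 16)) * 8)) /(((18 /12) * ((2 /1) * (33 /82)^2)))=102648584 /1573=65256.57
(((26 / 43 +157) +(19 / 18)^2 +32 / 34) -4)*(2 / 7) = 36867143 / 828954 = 44.47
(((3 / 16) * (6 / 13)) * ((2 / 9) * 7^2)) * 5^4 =30625 / 52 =588.94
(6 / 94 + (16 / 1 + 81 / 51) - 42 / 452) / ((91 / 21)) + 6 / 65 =48644319 / 11737310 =4.14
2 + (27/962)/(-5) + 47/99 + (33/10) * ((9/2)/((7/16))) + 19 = 184706453/3333330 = 55.41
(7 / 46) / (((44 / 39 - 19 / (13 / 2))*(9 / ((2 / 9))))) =-13 / 6210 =-0.00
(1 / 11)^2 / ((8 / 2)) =1 / 484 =0.00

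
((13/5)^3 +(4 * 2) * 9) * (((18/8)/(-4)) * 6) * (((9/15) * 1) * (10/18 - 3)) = 1108503/2500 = 443.40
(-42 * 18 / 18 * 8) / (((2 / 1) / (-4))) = 672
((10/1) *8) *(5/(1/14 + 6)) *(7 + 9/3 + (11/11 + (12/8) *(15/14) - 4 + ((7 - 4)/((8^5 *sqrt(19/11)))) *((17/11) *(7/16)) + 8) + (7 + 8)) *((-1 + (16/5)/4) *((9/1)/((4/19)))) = -302670/17 - 1323 *sqrt(209)/720896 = -17804.14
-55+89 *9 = 746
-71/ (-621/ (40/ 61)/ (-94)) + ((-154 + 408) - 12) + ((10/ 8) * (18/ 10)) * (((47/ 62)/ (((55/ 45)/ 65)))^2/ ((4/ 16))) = 261873525458233/ 17619362244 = 14862.83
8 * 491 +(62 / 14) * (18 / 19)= 522982 / 133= 3932.20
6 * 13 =78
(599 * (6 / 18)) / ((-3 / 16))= -9584 / 9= -1064.89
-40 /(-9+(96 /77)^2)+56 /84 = 6.04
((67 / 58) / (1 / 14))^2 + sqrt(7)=sqrt(7) + 219961 / 841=264.19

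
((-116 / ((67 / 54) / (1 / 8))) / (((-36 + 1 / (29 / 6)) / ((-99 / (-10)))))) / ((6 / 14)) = 1748439 / 231820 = 7.54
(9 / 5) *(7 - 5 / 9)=58 / 5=11.60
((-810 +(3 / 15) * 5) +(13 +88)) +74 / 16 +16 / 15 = -702.31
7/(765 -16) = 1/107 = 0.01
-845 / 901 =-0.94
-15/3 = -5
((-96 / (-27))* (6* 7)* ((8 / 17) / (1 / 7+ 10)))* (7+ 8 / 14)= 189952 / 3621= 52.46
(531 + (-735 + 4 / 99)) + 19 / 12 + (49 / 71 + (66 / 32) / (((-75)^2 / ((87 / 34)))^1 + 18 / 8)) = -241246347779 / 1196153046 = -201.69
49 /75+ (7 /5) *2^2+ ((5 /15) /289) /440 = 3975871 /635800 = 6.25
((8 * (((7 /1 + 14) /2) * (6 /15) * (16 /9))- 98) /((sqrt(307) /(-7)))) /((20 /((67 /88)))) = 134603 * sqrt(307) /4052400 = 0.58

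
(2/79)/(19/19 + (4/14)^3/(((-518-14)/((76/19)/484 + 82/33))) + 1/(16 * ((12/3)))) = 2119641216/85024892735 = 0.02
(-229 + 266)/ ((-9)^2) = 37/ 81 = 0.46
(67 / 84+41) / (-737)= -3511 / 61908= -0.06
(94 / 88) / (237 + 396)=0.00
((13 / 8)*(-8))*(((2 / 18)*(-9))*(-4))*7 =-364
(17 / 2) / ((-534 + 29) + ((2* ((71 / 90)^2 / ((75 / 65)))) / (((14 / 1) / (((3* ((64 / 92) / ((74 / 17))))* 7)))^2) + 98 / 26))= -540163420875 / 31848593263304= -0.02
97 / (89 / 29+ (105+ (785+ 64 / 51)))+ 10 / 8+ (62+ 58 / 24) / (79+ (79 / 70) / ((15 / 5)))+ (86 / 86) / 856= 40976930488927 / 18873233216120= 2.17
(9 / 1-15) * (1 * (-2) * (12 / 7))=144 / 7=20.57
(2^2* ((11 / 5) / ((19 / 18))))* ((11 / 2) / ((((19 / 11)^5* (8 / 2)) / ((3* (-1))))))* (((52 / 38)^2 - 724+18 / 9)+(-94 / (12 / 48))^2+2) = -26716761077988564 / 84917815205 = -314619.04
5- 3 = 2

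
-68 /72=-17 /18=-0.94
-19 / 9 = -2.11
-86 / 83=-1.04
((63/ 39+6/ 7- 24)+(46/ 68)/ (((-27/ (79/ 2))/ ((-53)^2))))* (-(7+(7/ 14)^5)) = 11701411175/ 594048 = 19697.75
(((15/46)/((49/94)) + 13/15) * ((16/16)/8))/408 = 12613/27588960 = 0.00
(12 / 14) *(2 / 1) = 1.71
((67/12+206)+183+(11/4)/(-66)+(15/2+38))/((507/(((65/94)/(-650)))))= -10561/11437920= -0.00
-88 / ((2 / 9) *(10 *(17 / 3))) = -594 / 85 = -6.99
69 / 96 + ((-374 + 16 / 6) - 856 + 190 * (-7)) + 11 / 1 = -244379 / 96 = -2545.61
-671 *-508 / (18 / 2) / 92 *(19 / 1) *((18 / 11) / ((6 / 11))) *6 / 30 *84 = 45335444 / 115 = 394221.25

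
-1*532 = -532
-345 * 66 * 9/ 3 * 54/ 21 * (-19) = 23362020/ 7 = 3337431.43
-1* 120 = -120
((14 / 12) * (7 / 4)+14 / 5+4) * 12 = 1061 / 10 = 106.10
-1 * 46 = -46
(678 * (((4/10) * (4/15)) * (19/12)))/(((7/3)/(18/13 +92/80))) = 1414873/11375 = 124.38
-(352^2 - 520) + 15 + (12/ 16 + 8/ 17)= -8389009/ 68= -123367.78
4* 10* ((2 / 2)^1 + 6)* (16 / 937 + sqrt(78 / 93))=4480 / 937 + 280* sqrt(806) / 31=261.21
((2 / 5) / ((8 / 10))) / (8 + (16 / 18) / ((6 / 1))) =0.06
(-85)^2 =7225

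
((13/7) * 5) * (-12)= -780/7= -111.43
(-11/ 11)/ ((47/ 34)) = -34/ 47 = -0.72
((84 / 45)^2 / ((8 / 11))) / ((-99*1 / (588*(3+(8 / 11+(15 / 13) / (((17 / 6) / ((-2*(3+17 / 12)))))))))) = -6069728 / 1640925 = -3.70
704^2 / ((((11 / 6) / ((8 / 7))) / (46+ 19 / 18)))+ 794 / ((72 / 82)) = 261701525 / 18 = 14538973.61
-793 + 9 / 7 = -5542 / 7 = -791.71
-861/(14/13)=-1599/2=-799.50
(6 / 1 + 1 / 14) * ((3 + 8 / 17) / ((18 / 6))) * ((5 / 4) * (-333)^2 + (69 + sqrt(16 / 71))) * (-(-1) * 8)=4720 * sqrt(71) / 1491 + 54547565 / 7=7792535.96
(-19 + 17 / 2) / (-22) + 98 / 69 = 5761 / 3036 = 1.90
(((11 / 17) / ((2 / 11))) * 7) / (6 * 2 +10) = 77 / 68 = 1.13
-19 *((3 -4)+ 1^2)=0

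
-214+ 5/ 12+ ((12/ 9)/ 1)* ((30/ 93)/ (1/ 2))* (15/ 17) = -1345901/ 6324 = -212.82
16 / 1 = 16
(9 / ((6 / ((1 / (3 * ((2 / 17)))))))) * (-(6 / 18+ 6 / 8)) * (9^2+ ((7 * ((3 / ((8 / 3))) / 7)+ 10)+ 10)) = -470.20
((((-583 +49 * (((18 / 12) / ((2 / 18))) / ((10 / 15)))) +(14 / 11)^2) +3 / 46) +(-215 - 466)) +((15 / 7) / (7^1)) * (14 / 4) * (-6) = -21545481 / 77924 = -276.49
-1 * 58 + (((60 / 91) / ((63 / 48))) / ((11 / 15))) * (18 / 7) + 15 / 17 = -46157779 / 833833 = -55.36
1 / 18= 0.06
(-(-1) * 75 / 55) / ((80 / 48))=9 / 11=0.82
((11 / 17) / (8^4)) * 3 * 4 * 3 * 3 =297 / 17408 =0.02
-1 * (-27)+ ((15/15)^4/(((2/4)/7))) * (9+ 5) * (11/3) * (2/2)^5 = 2237/3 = 745.67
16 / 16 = 1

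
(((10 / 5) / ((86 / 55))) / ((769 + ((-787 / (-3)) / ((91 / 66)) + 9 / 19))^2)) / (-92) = -164419255 / 10893090864516176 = -0.00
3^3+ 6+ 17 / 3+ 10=146 / 3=48.67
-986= -986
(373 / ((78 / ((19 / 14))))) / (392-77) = 0.02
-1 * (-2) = 2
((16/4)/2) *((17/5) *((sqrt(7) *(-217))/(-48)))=3689 *sqrt(7)/120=81.33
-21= -21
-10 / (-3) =10 / 3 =3.33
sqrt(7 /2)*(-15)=-15*sqrt(14) /2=-28.06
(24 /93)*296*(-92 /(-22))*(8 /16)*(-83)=-4520512 /341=-13256.63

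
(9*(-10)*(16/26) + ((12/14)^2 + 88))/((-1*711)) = -21244/452907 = -0.05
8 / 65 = 0.12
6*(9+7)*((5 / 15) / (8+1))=32 / 9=3.56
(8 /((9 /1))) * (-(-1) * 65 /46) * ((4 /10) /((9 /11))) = 1144 /1863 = 0.61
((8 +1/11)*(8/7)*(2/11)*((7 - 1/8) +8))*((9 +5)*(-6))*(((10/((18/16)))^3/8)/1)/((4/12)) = -5422592000/9801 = -553269.26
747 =747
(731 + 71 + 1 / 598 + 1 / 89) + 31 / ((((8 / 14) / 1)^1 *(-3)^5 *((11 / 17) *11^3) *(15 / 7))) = 802.01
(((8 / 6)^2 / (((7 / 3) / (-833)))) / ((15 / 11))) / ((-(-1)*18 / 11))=-115192 / 405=-284.42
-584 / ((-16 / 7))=511 / 2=255.50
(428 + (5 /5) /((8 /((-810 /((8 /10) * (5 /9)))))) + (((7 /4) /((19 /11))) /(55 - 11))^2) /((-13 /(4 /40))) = -18500577 /12014080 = -1.54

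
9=9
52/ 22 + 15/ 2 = 217/ 22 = 9.86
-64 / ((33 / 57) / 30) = -36480 / 11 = -3316.36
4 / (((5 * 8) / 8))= 4 / 5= 0.80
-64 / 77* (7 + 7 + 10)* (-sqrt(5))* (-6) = -9216* sqrt(5) / 77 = -267.63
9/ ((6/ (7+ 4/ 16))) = 87/ 8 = 10.88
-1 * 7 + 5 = -2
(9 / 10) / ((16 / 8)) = 9 / 20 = 0.45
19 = 19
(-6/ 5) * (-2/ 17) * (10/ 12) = 2/ 17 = 0.12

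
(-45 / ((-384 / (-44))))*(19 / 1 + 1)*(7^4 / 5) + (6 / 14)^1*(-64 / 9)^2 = -74842417 / 1512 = -49498.95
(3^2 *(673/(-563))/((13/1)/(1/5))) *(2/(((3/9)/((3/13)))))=-109026/475735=-0.23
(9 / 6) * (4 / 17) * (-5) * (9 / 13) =-270 / 221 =-1.22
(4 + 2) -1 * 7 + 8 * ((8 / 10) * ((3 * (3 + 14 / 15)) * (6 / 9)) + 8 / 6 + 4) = 92.01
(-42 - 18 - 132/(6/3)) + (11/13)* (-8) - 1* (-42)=-1180/13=-90.77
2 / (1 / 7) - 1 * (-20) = 34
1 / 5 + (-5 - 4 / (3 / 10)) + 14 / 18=-781 / 45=-17.36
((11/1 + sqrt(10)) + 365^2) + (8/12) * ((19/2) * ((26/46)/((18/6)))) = sqrt(10) + 27580099/207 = 133240.36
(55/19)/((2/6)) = 8.68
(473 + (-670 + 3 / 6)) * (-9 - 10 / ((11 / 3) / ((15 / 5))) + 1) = 34977 / 11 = 3179.73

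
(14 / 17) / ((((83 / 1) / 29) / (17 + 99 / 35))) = 40252 / 7055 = 5.71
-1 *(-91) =91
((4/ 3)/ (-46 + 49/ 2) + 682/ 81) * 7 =203770/ 3483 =58.50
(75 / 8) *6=225 / 4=56.25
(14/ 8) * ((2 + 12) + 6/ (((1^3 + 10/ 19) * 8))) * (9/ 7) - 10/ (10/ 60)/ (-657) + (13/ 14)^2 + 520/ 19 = 5764024285/ 94604496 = 60.93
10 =10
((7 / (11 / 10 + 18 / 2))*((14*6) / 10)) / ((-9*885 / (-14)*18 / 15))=1372 / 160893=0.01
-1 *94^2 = -8836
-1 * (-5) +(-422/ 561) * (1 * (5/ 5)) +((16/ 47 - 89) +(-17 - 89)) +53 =-3623137/ 26367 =-137.41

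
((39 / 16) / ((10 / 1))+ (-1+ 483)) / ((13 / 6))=231477 / 1040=222.57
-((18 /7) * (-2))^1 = 5.14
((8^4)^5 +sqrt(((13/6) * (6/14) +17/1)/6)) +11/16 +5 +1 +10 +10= sqrt(5271)/42 +18446744073709552043/16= 1152921504606847004.42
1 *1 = 1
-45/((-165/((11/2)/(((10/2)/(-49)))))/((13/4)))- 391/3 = -21373/120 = -178.11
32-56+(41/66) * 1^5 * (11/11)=-1543/66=-23.38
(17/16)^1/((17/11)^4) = 14641/78608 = 0.19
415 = 415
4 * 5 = 20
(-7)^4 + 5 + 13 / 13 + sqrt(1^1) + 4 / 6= 7226 / 3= 2408.67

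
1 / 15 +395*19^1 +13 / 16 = 7505.88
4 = 4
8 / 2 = 4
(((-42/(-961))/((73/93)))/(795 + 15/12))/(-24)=-0.00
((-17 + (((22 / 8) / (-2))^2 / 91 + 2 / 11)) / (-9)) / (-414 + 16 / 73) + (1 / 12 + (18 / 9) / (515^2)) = 121376973252929 / 1539724365379200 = 0.08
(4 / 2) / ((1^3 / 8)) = 16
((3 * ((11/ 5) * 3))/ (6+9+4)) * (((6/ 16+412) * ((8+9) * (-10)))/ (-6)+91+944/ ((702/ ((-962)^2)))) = 157096951/ 120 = 1309141.26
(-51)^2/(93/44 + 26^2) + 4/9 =1149344/268533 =4.28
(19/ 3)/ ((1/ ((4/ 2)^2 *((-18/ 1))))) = -456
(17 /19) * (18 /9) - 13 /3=-145 /57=-2.54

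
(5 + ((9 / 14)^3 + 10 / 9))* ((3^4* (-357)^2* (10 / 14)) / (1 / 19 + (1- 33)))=-350214909255 / 237944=-1471837.53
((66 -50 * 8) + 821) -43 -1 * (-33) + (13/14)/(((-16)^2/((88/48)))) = 10257551/21504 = 477.01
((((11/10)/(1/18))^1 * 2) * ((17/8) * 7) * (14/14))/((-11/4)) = -1071/5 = -214.20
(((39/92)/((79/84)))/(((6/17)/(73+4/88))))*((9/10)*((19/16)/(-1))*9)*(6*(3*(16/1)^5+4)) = -16936023560.54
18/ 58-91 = -2630/ 29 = -90.69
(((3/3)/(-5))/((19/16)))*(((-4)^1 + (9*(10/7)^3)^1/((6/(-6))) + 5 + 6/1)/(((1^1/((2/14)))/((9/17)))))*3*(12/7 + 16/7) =11403072/3877615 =2.94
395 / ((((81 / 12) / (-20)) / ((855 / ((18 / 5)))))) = -7505000 / 27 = -277962.96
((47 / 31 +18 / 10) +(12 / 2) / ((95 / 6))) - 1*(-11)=43277 / 2945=14.70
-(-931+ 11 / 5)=4644 / 5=928.80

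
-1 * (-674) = 674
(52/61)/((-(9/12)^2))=-832/549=-1.52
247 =247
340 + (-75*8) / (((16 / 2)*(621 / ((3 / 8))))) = 187655 / 552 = 339.95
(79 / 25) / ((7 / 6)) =474 / 175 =2.71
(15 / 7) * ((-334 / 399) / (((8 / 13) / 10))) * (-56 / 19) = 217100 / 2527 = 85.91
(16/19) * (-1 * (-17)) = 272/19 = 14.32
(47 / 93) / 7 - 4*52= -135361 / 651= -207.93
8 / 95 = 0.08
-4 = -4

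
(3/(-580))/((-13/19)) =57/7540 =0.01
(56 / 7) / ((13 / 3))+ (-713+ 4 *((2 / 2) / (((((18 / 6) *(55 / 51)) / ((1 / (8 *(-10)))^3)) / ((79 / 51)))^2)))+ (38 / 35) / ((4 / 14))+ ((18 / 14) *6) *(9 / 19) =-2170851844423669209311 / 3084912230400000000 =-703.70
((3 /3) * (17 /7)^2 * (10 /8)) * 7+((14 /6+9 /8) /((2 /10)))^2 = 1413655 /4032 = 350.61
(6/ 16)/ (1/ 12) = 9/ 2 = 4.50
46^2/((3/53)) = 112148/3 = 37382.67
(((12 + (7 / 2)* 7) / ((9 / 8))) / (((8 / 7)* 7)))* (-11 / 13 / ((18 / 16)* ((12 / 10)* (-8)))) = 4015 / 12636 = 0.32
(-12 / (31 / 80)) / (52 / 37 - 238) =5920 / 45229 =0.13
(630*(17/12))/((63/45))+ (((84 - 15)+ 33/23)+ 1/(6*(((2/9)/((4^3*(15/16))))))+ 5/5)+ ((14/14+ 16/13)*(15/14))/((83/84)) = 37540859/49634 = 756.35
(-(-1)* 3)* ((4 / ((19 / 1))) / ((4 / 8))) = 1.26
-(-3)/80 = 3/80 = 0.04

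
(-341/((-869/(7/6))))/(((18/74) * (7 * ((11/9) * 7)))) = 1147/36498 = 0.03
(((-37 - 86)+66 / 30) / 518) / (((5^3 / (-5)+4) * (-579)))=-0.00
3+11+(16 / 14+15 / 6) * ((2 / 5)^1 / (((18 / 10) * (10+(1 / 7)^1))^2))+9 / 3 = 2314414 / 136107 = 17.00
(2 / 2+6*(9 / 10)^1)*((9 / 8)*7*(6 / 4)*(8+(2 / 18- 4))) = 310.80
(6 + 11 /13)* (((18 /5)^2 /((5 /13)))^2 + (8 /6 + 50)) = 4950988298 /609375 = 8124.70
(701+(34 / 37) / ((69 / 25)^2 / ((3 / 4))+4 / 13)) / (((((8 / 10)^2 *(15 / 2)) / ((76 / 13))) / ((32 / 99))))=34921109185 / 126523683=276.00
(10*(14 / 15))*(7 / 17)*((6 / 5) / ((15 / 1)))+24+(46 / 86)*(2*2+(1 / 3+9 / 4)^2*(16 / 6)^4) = 2757145708 / 13322475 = 206.95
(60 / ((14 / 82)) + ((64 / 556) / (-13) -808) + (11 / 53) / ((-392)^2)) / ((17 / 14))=-6719288801627 / 17870102432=-376.01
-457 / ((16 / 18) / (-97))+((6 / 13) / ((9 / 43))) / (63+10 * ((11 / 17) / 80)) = 133484863909 / 2676648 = 49870.16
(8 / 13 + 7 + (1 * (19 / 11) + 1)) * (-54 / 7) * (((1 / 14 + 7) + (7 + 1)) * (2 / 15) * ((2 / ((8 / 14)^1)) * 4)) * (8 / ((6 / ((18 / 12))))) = -22468968 / 5005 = -4489.30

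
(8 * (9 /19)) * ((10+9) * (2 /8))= 18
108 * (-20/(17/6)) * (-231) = 2993760/17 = 176103.53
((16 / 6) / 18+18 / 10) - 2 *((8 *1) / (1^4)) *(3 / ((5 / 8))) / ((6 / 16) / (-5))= 138503 / 135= 1025.95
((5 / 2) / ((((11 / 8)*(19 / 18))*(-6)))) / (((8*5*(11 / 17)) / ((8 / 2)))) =-102 / 2299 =-0.04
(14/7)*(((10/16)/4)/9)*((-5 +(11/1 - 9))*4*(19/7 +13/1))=-275/42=-6.55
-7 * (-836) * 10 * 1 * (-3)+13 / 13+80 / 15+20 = -526601 / 3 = -175533.67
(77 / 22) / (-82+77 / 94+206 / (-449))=-147721 / 3445683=-0.04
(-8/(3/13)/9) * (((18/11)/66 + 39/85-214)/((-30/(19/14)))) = -1084831904/29157975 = -37.21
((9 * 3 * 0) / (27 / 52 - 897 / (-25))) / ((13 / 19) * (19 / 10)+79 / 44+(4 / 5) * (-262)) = 0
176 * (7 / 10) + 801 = 924.20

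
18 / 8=9 / 4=2.25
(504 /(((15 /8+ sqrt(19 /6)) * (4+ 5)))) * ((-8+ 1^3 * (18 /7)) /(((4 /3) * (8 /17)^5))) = -3641933205 /68608+ 80931849 * sqrt(114) /17152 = -2703.34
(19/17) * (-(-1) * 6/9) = 38/51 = 0.75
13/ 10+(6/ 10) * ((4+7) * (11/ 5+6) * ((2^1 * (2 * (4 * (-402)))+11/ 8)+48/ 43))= -2992487923/ 8600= -347963.71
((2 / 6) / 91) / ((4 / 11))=11 / 1092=0.01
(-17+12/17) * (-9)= 146.65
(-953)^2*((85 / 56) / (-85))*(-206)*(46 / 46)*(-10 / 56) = -467727635 / 784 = -596591.37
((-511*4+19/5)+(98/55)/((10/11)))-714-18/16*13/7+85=-3737061/1400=-2669.33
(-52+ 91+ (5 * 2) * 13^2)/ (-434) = -247/ 62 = -3.98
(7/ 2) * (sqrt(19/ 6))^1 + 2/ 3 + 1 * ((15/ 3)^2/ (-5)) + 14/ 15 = -17/ 5 + 7 * sqrt(114)/ 12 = 2.83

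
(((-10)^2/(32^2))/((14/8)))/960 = 5/86016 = 0.00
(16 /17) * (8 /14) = 64 /119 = 0.54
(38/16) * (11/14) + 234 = 26417/112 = 235.87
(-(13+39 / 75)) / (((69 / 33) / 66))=-245388 / 575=-426.76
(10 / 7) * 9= 90 / 7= 12.86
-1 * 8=-8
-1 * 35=-35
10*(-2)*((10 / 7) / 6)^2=-500 / 441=-1.13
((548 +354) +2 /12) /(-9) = -5413 /54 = -100.24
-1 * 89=-89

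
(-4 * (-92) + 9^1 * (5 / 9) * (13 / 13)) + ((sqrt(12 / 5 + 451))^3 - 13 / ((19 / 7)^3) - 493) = -827539 / 6859 + 2267 * sqrt(11335) / 25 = 9533.68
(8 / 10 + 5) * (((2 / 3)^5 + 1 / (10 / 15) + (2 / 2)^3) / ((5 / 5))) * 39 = 482183 / 810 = 595.29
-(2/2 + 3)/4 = -1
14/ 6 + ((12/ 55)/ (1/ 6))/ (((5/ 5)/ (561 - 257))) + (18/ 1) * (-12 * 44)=-1502111/ 165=-9103.70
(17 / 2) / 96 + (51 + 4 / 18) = 29555 / 576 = 51.31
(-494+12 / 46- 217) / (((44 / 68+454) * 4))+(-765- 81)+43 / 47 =-28255971145 / 33420196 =-845.48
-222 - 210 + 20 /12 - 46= -1429 /3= -476.33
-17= -17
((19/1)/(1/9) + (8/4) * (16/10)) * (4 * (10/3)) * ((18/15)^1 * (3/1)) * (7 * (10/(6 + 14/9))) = 1316952/17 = 77467.76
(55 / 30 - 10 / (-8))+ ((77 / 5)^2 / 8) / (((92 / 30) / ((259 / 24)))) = 4742993 / 44160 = 107.40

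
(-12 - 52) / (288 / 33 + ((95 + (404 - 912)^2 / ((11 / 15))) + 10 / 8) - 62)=-2816 / 15485731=-0.00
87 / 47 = 1.85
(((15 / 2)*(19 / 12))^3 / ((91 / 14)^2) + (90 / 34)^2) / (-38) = -291586175 / 237562624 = -1.23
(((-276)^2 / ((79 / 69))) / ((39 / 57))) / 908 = 24966684 / 233129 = 107.09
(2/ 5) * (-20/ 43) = -8/ 43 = -0.19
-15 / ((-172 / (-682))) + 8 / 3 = -14657 / 258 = -56.81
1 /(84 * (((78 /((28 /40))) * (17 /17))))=1 /9360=0.00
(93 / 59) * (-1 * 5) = -465 / 59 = -7.88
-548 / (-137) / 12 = 1 / 3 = 0.33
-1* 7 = -7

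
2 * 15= 30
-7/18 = -0.39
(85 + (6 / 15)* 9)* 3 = 265.80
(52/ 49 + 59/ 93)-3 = -1.30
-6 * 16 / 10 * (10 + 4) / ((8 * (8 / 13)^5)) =-7797153 / 40960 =-190.36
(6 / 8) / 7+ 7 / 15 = 241 / 420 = 0.57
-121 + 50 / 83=-9993 / 83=-120.40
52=52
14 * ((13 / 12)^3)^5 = 358301251098635299 / 7703510787293184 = 46.51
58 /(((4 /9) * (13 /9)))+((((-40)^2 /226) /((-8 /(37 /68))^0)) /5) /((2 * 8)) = 265697 /2938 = 90.43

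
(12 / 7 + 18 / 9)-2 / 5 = 116 / 35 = 3.31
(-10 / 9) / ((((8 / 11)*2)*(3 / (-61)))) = 3355 / 216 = 15.53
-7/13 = -0.54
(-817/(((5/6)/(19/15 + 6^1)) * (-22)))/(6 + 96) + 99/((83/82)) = 235101299/2328150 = 100.98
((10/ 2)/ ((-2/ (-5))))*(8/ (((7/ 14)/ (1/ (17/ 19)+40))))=139800/ 17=8223.53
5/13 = 0.38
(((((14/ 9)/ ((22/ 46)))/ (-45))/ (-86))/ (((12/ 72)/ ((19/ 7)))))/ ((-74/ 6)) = -874/ 787545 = -0.00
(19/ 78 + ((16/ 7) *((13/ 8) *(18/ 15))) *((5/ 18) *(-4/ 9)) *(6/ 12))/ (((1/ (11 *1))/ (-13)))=1705/ 378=4.51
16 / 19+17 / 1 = 17.84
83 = 83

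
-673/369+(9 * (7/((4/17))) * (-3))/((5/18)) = -10677103/3690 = -2893.52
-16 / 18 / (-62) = 4 / 279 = 0.01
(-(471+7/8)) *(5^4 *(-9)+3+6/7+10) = 74137225/28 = 2647758.04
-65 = -65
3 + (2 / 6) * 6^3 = 75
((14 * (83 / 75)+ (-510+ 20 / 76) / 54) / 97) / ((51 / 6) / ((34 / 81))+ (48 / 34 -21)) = 5279486 / 55981125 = 0.09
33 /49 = 0.67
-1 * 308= -308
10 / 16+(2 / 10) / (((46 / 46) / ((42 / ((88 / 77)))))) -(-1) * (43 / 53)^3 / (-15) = 141839233 / 17865240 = 7.94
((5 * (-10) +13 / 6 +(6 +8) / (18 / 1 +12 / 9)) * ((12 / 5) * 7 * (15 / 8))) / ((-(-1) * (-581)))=2.55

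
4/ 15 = 0.27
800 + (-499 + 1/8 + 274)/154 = 140543/176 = 798.54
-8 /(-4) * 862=1724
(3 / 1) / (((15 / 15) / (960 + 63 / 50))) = 144189 / 50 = 2883.78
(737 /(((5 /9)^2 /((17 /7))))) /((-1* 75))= -338283 /4375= -77.32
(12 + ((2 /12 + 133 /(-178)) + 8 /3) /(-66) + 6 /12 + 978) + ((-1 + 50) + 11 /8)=73366969 /70488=1040.84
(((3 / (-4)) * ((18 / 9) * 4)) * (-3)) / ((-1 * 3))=-6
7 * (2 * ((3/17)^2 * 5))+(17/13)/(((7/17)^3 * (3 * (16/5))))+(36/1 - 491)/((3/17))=-159227919755/61855248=-2574.20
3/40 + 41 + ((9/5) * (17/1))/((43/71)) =157553/1720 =91.60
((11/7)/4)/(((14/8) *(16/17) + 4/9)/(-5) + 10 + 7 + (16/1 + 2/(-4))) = 1683/137438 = 0.01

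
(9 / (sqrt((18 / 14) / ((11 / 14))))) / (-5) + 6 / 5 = 6 / 5 - 3 * sqrt(22) / 10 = -0.21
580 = 580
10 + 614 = 624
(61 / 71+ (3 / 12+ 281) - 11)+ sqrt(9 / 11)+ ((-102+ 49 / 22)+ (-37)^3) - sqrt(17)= -157704717 / 3124 - sqrt(17)+ 3 *sqrt(11) / 11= -50484.88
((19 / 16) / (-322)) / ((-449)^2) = -19 / 1038648352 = -0.00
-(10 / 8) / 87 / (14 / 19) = -95 / 4872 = -0.02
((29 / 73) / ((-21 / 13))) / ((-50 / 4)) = 754 / 38325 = 0.02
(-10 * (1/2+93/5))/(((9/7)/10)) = -13370/9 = -1485.56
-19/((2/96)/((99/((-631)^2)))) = -90288/398161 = -0.23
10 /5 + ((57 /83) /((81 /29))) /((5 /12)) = 2.59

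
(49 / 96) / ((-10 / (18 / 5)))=-147 / 800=-0.18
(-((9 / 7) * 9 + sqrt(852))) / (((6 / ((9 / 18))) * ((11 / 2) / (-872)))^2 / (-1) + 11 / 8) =-380192 * sqrt(213) / 260293-15397776 / 1822051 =-29.77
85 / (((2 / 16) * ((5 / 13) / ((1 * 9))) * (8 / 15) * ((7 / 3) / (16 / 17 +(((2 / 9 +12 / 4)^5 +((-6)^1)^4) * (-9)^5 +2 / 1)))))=-1240777767645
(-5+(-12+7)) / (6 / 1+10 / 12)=-60 / 41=-1.46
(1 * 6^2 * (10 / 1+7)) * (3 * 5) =9180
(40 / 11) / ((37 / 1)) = 40 / 407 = 0.10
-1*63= -63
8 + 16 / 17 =152 / 17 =8.94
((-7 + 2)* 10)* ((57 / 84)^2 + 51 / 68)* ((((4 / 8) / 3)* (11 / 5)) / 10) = -10439 / 4704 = -2.22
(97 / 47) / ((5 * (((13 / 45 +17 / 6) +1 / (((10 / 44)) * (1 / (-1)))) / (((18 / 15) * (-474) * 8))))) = 39724992 / 27025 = 1469.93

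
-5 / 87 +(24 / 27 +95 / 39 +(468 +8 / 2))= 1612582 / 3393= 475.27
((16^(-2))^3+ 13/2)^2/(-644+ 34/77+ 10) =-915708484777934925/13731475263852642304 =-0.07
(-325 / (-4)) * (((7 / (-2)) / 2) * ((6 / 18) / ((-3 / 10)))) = 11375 / 72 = 157.99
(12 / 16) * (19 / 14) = 57 / 56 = 1.02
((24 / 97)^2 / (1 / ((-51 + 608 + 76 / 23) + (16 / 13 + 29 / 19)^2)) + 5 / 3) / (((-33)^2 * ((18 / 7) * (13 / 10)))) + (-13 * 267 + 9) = -17471331954467322829 / 5046615384410457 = -3461.99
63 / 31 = 2.03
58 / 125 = 0.46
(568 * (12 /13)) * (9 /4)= 15336 /13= 1179.69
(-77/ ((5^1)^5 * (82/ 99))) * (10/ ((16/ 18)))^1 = -0.33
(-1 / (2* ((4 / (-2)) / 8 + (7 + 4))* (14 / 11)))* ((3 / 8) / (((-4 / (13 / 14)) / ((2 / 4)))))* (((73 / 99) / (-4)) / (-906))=949 / 2932134912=0.00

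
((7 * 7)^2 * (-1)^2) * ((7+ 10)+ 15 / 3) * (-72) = -3803184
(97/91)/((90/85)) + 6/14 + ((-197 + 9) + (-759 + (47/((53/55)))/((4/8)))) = -848.02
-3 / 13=-0.23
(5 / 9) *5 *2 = 50 / 9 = 5.56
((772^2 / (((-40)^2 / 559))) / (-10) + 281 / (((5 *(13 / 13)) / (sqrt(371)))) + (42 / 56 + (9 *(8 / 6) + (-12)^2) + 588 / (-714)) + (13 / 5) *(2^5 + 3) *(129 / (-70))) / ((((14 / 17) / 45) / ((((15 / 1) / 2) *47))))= -380445172.77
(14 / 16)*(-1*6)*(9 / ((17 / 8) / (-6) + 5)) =-2268 / 223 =-10.17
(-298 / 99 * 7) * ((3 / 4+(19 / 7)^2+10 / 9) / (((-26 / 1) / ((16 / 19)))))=9702284 / 1540539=6.30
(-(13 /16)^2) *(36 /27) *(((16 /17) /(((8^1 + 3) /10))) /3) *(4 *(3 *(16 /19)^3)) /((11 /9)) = -20766720 /14108963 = -1.47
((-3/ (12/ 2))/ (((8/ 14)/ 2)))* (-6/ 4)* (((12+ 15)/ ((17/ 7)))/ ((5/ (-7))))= -27783/ 680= -40.86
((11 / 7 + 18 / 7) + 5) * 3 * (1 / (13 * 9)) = 64 / 273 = 0.23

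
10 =10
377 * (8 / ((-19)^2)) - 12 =-1316 / 361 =-3.65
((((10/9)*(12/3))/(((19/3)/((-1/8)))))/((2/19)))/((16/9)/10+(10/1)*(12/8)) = -75/1366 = -0.05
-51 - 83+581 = 447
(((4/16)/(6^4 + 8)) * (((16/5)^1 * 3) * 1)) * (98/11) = 147/8965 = 0.02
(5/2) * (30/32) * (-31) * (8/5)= -116.25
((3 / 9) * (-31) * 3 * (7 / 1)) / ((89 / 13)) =-2821 / 89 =-31.70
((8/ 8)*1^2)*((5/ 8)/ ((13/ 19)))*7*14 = 4655/ 52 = 89.52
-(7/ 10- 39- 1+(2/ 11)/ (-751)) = 3246593/ 82610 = 39.30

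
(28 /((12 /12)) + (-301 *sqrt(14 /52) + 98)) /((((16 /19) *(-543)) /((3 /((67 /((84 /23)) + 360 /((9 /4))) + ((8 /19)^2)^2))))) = -3275878977 /706871233330 + 15651421779 *sqrt(182) /36757304133160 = 0.00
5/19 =0.26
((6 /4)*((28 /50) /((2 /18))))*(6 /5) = 1134 /125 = 9.07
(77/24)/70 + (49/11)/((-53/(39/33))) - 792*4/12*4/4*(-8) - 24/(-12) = 3253617343/1539120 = 2113.95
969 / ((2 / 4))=1938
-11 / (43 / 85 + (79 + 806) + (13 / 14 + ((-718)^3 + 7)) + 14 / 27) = 0.00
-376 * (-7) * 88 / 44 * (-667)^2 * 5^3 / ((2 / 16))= 2341895696000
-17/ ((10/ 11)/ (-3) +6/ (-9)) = 561/ 32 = 17.53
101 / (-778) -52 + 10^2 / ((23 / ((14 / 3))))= -1709233 / 53682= -31.84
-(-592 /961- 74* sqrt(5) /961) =74* sqrt(5) /961 + 592 /961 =0.79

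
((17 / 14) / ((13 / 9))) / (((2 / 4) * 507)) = 51 / 15379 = 0.00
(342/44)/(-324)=-19/792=-0.02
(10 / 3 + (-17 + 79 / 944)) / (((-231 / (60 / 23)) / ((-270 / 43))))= -786825 / 816914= -0.96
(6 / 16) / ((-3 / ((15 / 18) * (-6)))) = 5 / 8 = 0.62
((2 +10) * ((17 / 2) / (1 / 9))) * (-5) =-4590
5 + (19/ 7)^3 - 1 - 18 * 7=-34987/ 343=-102.00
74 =74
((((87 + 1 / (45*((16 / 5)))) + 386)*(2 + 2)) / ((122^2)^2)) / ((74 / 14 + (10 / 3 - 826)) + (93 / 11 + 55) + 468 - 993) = -5244701 / 785376863675904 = -0.00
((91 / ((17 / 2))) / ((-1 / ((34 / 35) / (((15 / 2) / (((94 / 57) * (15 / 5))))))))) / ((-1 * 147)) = 9776 / 209475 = 0.05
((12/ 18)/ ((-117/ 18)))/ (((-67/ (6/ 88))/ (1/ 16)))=1/ 153296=0.00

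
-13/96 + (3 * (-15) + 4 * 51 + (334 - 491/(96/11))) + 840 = 61277/48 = 1276.60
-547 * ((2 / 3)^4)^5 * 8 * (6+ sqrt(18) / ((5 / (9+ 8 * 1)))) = -78005665792 * sqrt(2) / 5811307335 - 9177137152 / 1162261467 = -26.88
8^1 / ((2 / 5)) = 20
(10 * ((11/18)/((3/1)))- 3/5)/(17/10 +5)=388/1809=0.21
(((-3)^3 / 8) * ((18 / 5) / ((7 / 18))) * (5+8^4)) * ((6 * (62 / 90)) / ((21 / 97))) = -2996604801 / 1225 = -2446208.00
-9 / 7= -1.29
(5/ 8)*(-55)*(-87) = 23925/ 8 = 2990.62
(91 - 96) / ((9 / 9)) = -5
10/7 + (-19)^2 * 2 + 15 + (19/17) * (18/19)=739.49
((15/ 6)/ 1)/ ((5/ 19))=19/ 2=9.50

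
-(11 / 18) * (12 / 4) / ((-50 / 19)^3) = 75449 / 750000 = 0.10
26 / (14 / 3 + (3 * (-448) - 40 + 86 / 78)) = -338 / 17917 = -0.02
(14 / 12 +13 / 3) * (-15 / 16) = -165 / 32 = -5.16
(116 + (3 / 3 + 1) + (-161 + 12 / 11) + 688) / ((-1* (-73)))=7107 / 803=8.85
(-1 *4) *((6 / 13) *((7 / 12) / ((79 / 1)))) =-14 / 1027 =-0.01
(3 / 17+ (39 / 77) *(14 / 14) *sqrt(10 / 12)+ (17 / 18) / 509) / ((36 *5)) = 5555 / 5607144+ 13 *sqrt(30) / 27720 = 0.00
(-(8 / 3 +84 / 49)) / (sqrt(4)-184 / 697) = -32062 / 12705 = -2.52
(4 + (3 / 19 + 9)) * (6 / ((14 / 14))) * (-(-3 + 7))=-6000 / 19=-315.79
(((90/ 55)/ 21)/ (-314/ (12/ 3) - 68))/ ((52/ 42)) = -18/ 41899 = -0.00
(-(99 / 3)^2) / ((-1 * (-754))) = -1089 / 754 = -1.44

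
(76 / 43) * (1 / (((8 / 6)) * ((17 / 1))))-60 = -43803 / 731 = -59.92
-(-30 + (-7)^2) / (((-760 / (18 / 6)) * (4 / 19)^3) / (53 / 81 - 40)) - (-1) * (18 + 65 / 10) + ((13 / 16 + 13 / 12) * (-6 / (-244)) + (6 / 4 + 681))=1647697187 / 4216320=390.79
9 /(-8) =-9 /8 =-1.12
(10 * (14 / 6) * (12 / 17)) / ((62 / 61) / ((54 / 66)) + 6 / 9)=19215 / 2227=8.63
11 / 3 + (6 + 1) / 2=43 / 6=7.17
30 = 30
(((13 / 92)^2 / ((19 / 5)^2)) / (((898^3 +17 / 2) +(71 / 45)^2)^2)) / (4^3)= 0.00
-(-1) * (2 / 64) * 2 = 1 / 16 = 0.06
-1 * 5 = -5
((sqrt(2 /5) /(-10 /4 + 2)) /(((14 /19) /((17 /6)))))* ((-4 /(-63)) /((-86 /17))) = 5491* sqrt(10) /284445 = 0.06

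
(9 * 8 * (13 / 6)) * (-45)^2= 315900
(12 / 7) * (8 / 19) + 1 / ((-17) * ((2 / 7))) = 2333 / 4522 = 0.52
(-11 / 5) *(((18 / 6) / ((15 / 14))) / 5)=-154 / 125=-1.23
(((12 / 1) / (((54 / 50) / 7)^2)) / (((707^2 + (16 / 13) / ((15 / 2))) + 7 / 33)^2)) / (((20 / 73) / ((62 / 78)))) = 17583190625 / 3003697734861106944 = 0.00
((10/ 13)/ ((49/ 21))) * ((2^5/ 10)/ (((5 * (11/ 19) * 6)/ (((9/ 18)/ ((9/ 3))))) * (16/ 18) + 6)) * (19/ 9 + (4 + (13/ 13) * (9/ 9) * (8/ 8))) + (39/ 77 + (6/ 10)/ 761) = 6245570798/ 10706550855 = 0.58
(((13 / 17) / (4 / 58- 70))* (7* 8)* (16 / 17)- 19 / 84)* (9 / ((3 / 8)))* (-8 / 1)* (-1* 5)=-20261680 / 26299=-770.44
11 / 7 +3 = 32 / 7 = 4.57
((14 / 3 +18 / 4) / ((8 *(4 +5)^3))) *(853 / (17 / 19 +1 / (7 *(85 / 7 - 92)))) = 498284215 / 331864128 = 1.50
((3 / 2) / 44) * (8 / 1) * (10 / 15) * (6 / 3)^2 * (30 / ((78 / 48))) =1920 / 143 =13.43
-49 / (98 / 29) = -29 / 2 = -14.50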